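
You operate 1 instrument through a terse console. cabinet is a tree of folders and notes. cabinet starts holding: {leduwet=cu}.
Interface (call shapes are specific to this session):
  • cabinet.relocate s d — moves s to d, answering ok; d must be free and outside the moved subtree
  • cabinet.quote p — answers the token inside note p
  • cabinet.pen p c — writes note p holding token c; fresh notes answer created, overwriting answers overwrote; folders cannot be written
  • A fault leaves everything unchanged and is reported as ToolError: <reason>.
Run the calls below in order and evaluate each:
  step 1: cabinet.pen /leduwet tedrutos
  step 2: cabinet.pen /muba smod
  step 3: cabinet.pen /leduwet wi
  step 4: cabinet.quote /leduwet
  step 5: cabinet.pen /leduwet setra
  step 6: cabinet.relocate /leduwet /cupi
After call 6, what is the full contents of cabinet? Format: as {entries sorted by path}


Answer: {cupi=setra, muba=smod}

Derivation:
→ cabinet.pen(p=/leduwet, c=tedrutos)
← overwrote
→ cabinet.pen(p=/muba, c=smod)
← created
→ cabinet.pen(p=/leduwet, c=wi)
← overwrote
→ cabinet.quote(p=/leduwet)
← wi
→ cabinet.pen(p=/leduwet, c=setra)
← overwrote
→ cabinet.relocate(s=/leduwet, d=/cupi)
← ok


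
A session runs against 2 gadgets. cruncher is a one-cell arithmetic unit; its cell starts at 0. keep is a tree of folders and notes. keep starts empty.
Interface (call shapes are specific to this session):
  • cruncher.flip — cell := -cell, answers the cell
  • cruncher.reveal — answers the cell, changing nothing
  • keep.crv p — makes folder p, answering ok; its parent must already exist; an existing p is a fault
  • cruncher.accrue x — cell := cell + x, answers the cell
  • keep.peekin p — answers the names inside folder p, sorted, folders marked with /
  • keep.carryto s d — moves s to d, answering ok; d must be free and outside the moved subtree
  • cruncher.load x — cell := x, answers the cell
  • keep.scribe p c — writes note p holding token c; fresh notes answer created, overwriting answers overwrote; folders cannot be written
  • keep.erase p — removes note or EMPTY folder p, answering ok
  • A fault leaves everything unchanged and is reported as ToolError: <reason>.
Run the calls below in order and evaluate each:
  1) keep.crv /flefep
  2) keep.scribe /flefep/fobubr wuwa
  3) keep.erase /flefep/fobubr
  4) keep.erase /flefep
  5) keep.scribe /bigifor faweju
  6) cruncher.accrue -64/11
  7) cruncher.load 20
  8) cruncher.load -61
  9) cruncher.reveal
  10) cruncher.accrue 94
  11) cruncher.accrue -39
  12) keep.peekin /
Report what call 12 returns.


Answer: [bigifor]

Derivation:
~$ crv p: /flefep
= ok
~$ scribe p: /flefep/fobubr c: wuwa
= created
~$ erase p: /flefep/fobubr
= ok
~$ erase p: /flefep
= ok
~$ scribe p: /bigifor c: faweju
= created
~$ accrue x: -64/11
= -64/11
~$ load x: 20
= 20
~$ load x: -61
= -61
~$ reveal
= -61
~$ accrue x: 94
= 33
~$ accrue x: -39
= -6
~$ peekin p: /
= [bigifor]


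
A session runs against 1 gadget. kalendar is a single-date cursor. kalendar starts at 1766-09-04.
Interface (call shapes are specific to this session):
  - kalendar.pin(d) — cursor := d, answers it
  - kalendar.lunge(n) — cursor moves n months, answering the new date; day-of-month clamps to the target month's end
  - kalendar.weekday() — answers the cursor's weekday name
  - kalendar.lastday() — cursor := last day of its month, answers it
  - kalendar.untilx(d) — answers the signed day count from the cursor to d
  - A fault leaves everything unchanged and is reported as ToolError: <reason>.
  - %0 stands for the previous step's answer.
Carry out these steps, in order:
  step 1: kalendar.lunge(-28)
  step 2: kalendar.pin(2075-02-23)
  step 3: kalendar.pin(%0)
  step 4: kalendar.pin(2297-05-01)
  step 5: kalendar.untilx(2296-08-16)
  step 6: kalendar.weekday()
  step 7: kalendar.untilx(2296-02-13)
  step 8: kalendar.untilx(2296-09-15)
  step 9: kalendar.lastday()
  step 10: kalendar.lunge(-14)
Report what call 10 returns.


Answer: 2296-03-31

Derivation:
I use lunge(n='-28'), — result: 1764-05-04.
Invoking pin(d='2075-02-23'), — result: 2075-02-23.
Then pin(d='%0'), which returns 2075-02-23.
Now I run pin(d='2297-05-01'), which returns 2297-05-01.
I try untilx(d='2296-08-16'), and observe -258.
I call weekday(), giving Saturday.
I run untilx(d='2296-02-13'), — result: -443.
I call untilx(d='2296-09-15'), which returns -228.
Using lastday, and see 2297-05-31.
Next I call lunge(n='-14'), which returns 2296-03-31.


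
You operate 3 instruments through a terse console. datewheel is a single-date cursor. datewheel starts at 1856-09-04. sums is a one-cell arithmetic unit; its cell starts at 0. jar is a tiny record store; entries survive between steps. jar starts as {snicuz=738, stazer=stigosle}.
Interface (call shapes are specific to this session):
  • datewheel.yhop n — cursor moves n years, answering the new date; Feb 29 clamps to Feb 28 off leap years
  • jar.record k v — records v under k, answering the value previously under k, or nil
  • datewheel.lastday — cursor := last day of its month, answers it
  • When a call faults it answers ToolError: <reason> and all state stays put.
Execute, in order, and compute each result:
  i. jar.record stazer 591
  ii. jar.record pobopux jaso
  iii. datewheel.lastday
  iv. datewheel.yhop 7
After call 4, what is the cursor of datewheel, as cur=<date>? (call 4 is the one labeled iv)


Answer: cur=1863-09-30

Derivation:
·→ jar.record(k→stazer, v→591)
·← stigosle
·→ jar.record(k→pobopux, v→jaso)
·← nil
·→ datewheel.lastday()
·← 1856-09-30
·→ datewheel.yhop(n→7)
·← 1863-09-30


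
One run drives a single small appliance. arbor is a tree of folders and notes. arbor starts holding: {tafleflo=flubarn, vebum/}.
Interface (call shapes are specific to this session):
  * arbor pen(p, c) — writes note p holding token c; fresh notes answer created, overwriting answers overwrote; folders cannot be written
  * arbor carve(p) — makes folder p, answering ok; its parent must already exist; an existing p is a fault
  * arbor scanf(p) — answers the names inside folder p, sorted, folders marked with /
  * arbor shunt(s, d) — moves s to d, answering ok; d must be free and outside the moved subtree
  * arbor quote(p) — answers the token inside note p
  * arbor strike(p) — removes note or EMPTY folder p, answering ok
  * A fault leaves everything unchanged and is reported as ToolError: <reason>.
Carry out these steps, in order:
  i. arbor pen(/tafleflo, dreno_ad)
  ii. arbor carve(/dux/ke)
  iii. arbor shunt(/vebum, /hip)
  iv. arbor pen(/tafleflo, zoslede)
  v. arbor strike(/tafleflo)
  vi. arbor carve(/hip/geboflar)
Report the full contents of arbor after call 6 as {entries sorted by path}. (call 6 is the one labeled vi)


·→ arbor pen(p='/tafleflo', c='dreno_ad')
·← overwrote
·→ arbor carve(p='/dux/ke')
·← ToolError: no parent
·→ arbor shunt(s='/vebum', d='/hip')
·← ok
·→ arbor pen(p='/tafleflo', c='zoslede')
·← overwrote
·→ arbor strike(p='/tafleflo')
·← ok
·→ arbor carve(p='/hip/geboflar')
·← ok

Answer: {hip/, hip/geboflar/}


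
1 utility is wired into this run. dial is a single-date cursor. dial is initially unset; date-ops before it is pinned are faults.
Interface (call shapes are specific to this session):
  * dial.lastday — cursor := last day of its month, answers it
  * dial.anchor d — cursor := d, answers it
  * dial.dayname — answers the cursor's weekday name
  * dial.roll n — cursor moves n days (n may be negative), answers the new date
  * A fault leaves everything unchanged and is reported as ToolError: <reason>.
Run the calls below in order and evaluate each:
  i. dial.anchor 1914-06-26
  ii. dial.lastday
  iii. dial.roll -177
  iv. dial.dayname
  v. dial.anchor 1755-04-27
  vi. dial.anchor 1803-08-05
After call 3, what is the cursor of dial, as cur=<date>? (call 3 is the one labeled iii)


Answer: cur=1914-01-04

Derivation:
[in] dial.anchor d='1914-06-26'
= 1914-06-26
[in] dial.lastday
= 1914-06-30
[in] dial.roll n='-177'
= 1914-01-04
[in] dial.dayname
= Sunday
[in] dial.anchor d='1755-04-27'
= 1755-04-27
[in] dial.anchor d='1803-08-05'
= 1803-08-05


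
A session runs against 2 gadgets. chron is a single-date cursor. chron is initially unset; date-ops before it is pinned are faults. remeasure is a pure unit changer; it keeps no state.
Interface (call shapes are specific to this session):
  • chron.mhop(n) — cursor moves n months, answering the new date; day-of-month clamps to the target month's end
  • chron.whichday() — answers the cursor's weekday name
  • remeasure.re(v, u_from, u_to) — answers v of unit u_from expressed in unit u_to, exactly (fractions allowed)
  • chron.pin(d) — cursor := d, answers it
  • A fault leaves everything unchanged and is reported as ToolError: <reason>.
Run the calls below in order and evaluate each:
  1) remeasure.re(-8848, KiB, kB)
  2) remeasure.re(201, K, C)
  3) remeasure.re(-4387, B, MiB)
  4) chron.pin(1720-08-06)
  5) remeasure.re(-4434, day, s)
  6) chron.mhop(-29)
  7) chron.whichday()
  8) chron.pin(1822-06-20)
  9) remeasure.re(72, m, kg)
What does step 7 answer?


Invoking re(v=-8848, u_from=KiB, u_to=kB), and get -1132544/125.
Then re(v=201, u_from=K, u_to=C), — result: -1443/20.
I call re(v=-4387, u_from=B, u_to=MiB), and see -4387/1048576.
Invoking pin(d=1720-08-06), giving 1720-08-06.
I use re(v=-4434, u_from=day, u_to=s), and observe -383097600.
Then mhop(n=-29): 1718-03-06.
I invoke whichday(), → Sunday.
I use pin(d=1822-06-20), — result: 1822-06-20.
I run re(v=72, u_from=m, u_to=kg), giving ToolError: incompatible units.

Answer: Sunday


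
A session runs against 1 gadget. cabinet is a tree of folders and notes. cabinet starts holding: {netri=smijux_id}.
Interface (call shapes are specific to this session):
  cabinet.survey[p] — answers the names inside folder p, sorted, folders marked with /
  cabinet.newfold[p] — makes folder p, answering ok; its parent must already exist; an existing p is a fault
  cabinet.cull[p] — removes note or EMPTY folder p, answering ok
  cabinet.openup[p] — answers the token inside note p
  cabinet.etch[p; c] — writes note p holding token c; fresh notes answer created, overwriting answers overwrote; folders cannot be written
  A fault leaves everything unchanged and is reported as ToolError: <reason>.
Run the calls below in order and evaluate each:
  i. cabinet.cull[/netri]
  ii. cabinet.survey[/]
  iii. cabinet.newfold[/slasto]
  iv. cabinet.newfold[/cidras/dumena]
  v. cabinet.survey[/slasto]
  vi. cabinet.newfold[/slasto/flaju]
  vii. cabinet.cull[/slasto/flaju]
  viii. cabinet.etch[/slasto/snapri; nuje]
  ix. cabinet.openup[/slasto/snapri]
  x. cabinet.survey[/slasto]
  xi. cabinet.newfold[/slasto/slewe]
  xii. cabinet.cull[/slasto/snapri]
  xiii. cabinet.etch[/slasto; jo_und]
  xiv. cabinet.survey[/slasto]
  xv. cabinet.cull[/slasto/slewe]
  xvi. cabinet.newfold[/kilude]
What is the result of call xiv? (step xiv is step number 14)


==> cabinet.cull(p=/netri)
<== ok
==> cabinet.survey(p=/)
<== []
==> cabinet.newfold(p=/slasto)
<== ok
==> cabinet.newfold(p=/cidras/dumena)
<== ToolError: no parent
==> cabinet.survey(p=/slasto)
<== []
==> cabinet.newfold(p=/slasto/flaju)
<== ok
==> cabinet.cull(p=/slasto/flaju)
<== ok
==> cabinet.etch(p=/slasto/snapri, c=nuje)
<== created
==> cabinet.openup(p=/slasto/snapri)
<== nuje
==> cabinet.survey(p=/slasto)
<== [snapri]
==> cabinet.newfold(p=/slasto/slewe)
<== ok
==> cabinet.cull(p=/slasto/snapri)
<== ok
==> cabinet.etch(p=/slasto, c=jo_und)
<== ToolError: is a directory
==> cabinet.survey(p=/slasto)
<== [slewe/]
==> cabinet.cull(p=/slasto/slewe)
<== ok
==> cabinet.newfold(p=/kilude)
<== ok

Answer: [slewe/]


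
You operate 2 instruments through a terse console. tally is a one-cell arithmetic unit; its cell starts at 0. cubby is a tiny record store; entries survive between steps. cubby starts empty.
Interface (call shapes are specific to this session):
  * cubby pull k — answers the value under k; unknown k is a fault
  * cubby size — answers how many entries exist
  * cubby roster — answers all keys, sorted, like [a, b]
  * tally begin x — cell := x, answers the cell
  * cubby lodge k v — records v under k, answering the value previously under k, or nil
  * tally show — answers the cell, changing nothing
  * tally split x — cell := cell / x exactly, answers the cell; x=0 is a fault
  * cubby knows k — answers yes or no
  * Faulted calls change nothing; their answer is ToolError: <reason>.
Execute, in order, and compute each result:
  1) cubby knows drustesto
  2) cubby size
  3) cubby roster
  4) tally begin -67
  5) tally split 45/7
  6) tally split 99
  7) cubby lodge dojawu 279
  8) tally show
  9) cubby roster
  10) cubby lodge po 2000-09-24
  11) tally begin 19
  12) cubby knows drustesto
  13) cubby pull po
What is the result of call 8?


Using cubby knows using k=drustesto, → no.
I use cubby size, yielding 0.
Invoking cubby roster(), which returns [].
Calling tally begin using x=-67, giving -67.
I use tally split using x=45/7, and observe -469/45.
Next I call tally split using x=99, yielding -469/4455.
Next I call cubby lodge using k=dojawu, v=279, → nil.
Invoking tally show(), and observe -469/4455.
I invoke cubby roster, and get [dojawu].
I use cubby lodge using k=po, v=2000-09-24: nil.
Invoking tally begin using x=19, yielding 19.
Calling cubby knows using k=drustesto, → no.
I invoke cubby pull using k=po, and see 2000-09-24.

Answer: -469/4455


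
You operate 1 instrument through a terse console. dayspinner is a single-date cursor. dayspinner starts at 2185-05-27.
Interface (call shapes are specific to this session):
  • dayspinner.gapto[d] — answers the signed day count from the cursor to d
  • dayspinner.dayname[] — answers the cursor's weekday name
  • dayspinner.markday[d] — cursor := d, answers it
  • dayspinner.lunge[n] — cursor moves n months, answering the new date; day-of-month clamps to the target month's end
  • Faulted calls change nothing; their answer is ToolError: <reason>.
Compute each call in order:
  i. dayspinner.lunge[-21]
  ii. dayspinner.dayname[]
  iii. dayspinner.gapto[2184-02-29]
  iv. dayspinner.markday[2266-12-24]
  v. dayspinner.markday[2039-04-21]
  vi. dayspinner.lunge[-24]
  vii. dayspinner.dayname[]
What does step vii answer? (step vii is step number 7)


Answer: Tuesday

Derivation:
> dayspinner.lunge n='-21'
:: 2183-08-27
> dayspinner.dayname
:: Wednesday
> dayspinner.gapto d='2184-02-29'
:: 186
> dayspinner.markday d='2266-12-24'
:: 2266-12-24
> dayspinner.markday d='2039-04-21'
:: 2039-04-21
> dayspinner.lunge n='-24'
:: 2037-04-21
> dayspinner.dayname
:: Tuesday


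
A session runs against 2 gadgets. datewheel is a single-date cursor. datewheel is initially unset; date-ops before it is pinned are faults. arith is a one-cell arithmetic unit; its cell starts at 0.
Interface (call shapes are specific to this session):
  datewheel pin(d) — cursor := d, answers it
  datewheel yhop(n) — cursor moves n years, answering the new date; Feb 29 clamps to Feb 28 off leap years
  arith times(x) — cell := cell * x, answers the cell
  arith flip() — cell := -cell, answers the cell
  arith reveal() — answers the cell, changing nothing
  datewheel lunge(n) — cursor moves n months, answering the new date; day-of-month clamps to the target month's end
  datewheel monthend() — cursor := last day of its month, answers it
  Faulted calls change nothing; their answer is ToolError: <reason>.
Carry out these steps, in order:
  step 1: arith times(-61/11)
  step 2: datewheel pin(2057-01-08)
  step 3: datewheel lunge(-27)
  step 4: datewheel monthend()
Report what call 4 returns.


Answer: 2054-10-31

Derivation:
==> arith times(-61/11)
<== 0
==> datewheel pin(2057-01-08)
<== 2057-01-08
==> datewheel lunge(-27)
<== 2054-10-08
==> datewheel monthend()
<== 2054-10-31


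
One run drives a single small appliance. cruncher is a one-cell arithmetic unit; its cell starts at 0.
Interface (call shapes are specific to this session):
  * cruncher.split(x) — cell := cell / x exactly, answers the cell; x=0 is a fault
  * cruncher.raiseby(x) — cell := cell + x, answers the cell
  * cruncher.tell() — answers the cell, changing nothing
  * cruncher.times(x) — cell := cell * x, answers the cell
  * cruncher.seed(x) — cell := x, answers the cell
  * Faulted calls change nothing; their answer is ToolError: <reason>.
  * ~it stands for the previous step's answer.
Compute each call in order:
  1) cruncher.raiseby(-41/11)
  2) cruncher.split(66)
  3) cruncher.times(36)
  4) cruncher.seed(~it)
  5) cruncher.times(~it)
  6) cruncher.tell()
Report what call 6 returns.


Answer: 60516/14641

Derivation:
[in] cruncher.raiseby x=-41/11
  -41/11
[in] cruncher.split x=66
  -41/726
[in] cruncher.times x=36
  -246/121
[in] cruncher.seed x=~it
  -246/121
[in] cruncher.times x=~it
  60516/14641
[in] cruncher.tell
  60516/14641


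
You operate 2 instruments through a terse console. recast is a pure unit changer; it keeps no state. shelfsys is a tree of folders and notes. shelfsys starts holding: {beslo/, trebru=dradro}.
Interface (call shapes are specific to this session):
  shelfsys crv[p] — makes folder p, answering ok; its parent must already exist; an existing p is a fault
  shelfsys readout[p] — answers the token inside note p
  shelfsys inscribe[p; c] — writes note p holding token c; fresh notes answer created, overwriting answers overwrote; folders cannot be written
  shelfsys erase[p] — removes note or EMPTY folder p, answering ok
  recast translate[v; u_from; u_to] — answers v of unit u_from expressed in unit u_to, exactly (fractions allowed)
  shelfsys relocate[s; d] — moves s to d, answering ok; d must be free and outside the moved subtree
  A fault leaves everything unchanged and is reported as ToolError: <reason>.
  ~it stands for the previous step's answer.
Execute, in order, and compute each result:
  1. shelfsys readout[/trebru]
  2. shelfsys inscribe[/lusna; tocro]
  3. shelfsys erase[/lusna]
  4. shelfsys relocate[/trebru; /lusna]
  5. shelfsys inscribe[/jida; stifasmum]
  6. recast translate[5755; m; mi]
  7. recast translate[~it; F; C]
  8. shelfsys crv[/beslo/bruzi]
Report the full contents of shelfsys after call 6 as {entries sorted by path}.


% shelfsys readout(/trebru) ~> dradro
% shelfsys inscribe(/lusna, tocro) ~> created
% shelfsys erase(/lusna) ~> ok
% shelfsys relocate(/trebru, /lusna) ~> ok
% shelfsys inscribe(/jida, stifasmum) ~> created
% recast translate(5755, m, mi) ~> 719375/201168
% recast translate(~it, F, C) ~> -28590005/1810512
% shelfsys crv(/beslo/bruzi) ~> ok

Answer: {beslo/, jida=stifasmum, lusna=dradro}


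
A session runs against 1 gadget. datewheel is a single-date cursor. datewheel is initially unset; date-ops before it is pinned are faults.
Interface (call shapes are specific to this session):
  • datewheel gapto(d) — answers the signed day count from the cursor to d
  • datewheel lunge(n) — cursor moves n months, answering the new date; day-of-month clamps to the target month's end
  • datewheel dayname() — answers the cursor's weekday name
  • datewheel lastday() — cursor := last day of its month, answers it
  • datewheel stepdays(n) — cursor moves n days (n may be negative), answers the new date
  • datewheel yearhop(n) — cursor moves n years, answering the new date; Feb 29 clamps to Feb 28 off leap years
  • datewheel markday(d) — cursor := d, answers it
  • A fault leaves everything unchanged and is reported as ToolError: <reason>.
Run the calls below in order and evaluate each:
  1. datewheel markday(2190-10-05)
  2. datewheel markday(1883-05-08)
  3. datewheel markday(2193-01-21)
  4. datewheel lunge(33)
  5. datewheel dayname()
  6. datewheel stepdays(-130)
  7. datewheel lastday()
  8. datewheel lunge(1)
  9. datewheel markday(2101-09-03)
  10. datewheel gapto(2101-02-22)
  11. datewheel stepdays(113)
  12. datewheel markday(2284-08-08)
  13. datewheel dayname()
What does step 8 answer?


Answer: 2195-07-30

Derivation:
CALL datewheel markday[d='2190-10-05']
RET  2190-10-05
CALL datewheel markday[d='1883-05-08']
RET  1883-05-08
CALL datewheel markday[d='2193-01-21']
RET  2193-01-21
CALL datewheel lunge[n='33']
RET  2195-10-21
CALL datewheel dayname[]
RET  Wednesday
CALL datewheel stepdays[n='-130']
RET  2195-06-13
CALL datewheel lastday[]
RET  2195-06-30
CALL datewheel lunge[n='1']
RET  2195-07-30
CALL datewheel markday[d='2101-09-03']
RET  2101-09-03
CALL datewheel gapto[d='2101-02-22']
RET  -193
CALL datewheel stepdays[n='113']
RET  2101-12-25
CALL datewheel markday[d='2284-08-08']
RET  2284-08-08
CALL datewheel dayname[]
RET  Friday


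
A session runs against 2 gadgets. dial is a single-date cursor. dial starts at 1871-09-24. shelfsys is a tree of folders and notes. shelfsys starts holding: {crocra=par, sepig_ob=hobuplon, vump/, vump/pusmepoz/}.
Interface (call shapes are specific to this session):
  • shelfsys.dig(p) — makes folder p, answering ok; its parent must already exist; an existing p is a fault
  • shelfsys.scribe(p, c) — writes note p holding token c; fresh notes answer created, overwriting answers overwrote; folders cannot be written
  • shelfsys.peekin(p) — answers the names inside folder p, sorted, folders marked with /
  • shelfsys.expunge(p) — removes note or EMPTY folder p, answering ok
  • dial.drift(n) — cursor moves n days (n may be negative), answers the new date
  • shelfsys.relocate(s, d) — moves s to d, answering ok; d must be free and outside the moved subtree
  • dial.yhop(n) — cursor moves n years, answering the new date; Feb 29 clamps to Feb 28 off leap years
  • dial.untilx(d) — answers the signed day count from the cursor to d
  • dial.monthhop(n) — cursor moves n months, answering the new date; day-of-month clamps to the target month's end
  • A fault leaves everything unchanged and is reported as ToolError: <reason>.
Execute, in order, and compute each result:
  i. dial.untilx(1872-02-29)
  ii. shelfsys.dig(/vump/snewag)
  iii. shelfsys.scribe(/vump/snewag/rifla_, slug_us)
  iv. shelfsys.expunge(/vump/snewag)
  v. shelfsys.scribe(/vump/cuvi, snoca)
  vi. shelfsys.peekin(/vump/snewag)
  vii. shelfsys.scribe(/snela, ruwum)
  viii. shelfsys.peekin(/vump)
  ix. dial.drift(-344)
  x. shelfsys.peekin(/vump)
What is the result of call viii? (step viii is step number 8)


Answer: [cuvi, pusmepoz/, snewag/]

Derivation:
>>> dial.untilx 1872-02-29
= 158
>>> shelfsys.dig /vump/snewag
= ok
>>> shelfsys.scribe /vump/snewag/rifla_ slug_us
= created
>>> shelfsys.expunge /vump/snewag
= ToolError: not empty
>>> shelfsys.scribe /vump/cuvi snoca
= created
>>> shelfsys.peekin /vump/snewag
= [rifla_]
>>> shelfsys.scribe /snela ruwum
= created
>>> shelfsys.peekin /vump
= [cuvi, pusmepoz/, snewag/]
>>> dial.drift -344
= 1870-10-15
>>> shelfsys.peekin /vump
= [cuvi, pusmepoz/, snewag/]


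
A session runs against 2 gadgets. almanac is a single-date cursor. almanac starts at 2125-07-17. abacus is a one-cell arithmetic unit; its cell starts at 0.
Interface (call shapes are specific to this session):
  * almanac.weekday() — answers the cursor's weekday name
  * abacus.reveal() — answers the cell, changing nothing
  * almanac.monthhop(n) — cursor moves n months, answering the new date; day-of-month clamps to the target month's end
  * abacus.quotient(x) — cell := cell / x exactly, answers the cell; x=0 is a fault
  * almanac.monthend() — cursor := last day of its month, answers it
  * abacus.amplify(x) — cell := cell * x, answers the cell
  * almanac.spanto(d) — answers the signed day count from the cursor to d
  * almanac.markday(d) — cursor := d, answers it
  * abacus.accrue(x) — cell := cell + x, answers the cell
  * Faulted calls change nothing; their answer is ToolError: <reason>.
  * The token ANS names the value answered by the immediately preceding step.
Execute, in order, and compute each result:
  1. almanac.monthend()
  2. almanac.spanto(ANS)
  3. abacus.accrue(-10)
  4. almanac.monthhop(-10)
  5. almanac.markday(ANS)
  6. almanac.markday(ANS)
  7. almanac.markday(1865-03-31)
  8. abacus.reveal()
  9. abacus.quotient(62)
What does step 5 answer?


Answer: 2124-09-30

Derivation:
# 1. monthend() ~> 2125-07-31
# 2. spanto(d='ANS') ~> 0
# 3. accrue(x='-10') ~> -10
# 4. monthhop(n='-10') ~> 2124-09-30
# 5. markday(d='ANS') ~> 2124-09-30
# 6. markday(d='ANS') ~> 2124-09-30
# 7. markday(d='1865-03-31') ~> 1865-03-31
# 8. reveal() ~> -10
# 9. quotient(x='62') ~> -5/31


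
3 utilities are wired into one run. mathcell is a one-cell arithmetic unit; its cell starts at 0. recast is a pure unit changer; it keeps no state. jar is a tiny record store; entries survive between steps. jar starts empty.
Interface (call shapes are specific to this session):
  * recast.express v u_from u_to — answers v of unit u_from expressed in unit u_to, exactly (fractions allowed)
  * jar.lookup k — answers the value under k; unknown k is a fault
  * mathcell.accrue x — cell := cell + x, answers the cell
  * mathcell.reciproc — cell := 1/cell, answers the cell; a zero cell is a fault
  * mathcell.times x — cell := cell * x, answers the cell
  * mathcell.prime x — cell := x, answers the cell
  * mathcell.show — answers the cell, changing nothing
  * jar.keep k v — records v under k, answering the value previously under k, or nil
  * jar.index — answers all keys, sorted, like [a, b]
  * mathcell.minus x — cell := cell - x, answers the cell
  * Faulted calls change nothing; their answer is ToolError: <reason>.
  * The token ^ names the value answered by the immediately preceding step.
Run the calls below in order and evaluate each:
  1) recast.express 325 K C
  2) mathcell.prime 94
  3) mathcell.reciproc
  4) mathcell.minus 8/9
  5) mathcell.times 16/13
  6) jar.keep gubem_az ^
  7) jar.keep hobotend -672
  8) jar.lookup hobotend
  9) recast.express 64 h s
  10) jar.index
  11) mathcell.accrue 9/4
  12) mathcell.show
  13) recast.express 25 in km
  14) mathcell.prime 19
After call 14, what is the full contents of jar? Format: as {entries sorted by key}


Answer: {gubem_az=-5944/5499, hobotend=-672}

Derivation:
% 1. recast.express(v='325', u_from='K', u_to='C') : 1037/20
% 2. mathcell.prime(x='94') : 94
% 3. mathcell.reciproc() : 1/94
% 4. mathcell.minus(x='8/9') : -743/846
% 5. mathcell.times(x='16/13') : -5944/5499
% 6. jar.keep(k='gubem_az', v='^') : nil
% 7. jar.keep(k='hobotend', v='-672') : nil
% 8. jar.lookup(k='hobotend') : -672
% 9. recast.express(v='64', u_from='h', u_to='s') : 230400
% 10. jar.index() : [gubem_az, hobotend]
% 11. mathcell.accrue(x='9/4') : 25715/21996
% 12. mathcell.show() : 25715/21996
% 13. recast.express(v='25', u_from='in', u_to='km') : 127/200000
% 14. mathcell.prime(x='19') : 19


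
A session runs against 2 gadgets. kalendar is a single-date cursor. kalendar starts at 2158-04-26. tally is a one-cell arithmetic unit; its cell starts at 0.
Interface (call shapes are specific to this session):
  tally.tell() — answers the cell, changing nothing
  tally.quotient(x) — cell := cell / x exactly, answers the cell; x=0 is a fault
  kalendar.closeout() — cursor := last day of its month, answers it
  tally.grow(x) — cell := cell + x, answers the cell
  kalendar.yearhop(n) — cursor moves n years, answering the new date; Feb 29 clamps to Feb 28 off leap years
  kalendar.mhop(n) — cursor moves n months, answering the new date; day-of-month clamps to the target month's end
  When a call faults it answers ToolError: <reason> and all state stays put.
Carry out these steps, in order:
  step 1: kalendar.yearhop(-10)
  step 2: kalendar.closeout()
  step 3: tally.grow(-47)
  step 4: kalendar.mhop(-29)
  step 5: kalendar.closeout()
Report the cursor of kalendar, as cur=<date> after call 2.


Answer: cur=2148-04-30

Derivation:
==> kalendar.yearhop(n→-10)
<== 2148-04-26
==> kalendar.closeout()
<== 2148-04-30
==> tally.grow(x→-47)
<== -47
==> kalendar.mhop(n→-29)
<== 2145-11-30
==> kalendar.closeout()
<== 2145-11-30


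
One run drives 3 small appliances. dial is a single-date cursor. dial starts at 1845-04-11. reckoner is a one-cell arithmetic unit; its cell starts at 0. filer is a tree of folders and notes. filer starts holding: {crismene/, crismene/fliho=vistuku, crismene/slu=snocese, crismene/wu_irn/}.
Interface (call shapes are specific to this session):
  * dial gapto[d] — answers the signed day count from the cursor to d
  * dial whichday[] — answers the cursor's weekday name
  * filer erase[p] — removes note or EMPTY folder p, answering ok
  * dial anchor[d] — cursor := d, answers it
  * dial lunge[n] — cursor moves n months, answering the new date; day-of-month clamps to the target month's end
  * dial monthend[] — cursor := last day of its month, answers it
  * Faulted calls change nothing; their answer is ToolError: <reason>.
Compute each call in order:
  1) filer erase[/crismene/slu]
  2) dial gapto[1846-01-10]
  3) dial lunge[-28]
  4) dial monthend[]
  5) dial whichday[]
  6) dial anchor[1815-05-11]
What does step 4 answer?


Answer: 1842-12-31

Derivation:
;; filer erase(p=/crismene/slu) == ok
;; dial gapto(d=1846-01-10) == 274
;; dial lunge(n=-28) == 1842-12-11
;; dial monthend() == 1842-12-31
;; dial whichday() == Saturday
;; dial anchor(d=1815-05-11) == 1815-05-11


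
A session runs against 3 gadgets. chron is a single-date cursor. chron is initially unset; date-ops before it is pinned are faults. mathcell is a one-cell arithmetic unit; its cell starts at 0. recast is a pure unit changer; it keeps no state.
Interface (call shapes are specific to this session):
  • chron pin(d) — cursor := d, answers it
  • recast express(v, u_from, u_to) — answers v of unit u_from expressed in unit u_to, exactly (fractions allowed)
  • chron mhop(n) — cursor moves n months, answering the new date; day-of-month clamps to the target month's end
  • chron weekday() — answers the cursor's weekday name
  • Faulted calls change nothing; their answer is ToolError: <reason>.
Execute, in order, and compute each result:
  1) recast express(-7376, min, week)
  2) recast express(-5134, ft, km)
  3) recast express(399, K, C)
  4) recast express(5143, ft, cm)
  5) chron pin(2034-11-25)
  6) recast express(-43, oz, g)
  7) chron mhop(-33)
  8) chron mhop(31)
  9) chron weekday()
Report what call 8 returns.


Then recast express on v: -7376, u_from: min, u_to: week, yielding -461/630.
I use recast express on v: -5134, u_from: ft, u_to: km, and observe -978027/625000.
Invoking recast express on v: 399, u_from: K, u_to: C, — result: 2517/20.
I use recast express on v: 5143, u_from: ft, u_to: cm, yielding 3918966/25.
Next I call chron pin on d: 2034-11-25, and see 2034-11-25.
I invoke recast express on v: -43, u_from: oz, u_to: g, and get -1950447191/1600000.
Invoking chron mhop on n: -33, and observe 2032-02-25.
Invoking chron mhop on n: 31, yielding 2034-09-25.
I invoke chron weekday, which returns Monday.

Answer: 2034-09-25


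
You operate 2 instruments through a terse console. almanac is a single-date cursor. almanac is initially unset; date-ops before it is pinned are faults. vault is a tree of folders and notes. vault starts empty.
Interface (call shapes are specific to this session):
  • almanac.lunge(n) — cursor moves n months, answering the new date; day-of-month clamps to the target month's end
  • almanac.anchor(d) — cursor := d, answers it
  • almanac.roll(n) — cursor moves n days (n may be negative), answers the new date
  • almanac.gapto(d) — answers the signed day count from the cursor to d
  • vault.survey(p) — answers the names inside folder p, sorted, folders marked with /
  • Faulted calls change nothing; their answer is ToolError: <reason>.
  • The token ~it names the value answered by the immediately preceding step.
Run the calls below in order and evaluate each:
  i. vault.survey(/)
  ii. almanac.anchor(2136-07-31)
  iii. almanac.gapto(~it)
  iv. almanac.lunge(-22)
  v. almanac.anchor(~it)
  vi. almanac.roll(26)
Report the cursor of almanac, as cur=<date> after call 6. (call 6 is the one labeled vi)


% survey p='/'
[out] []
% anchor d='2136-07-31'
[out] 2136-07-31
% gapto d='~it'
[out] 0
% lunge n='-22'
[out] 2134-09-30
% anchor d='~it'
[out] 2134-09-30
% roll n='26'
[out] 2134-10-26

Answer: cur=2134-10-26


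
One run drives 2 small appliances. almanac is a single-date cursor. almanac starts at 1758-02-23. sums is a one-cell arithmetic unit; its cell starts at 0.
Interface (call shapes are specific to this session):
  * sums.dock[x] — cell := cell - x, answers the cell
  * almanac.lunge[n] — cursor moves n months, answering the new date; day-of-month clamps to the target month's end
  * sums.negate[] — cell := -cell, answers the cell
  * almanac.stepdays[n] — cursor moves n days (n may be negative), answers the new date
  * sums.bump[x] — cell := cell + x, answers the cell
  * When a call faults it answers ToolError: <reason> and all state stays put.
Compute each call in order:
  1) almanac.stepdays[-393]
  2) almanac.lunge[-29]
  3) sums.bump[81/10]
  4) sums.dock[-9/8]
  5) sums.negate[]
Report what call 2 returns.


Answer: 1754-08-26

Derivation:
Do: stepdays[n→-393]
See: 1757-01-26
Do: lunge[n→-29]
See: 1754-08-26
Do: bump[x→81/10]
See: 81/10
Do: dock[x→-9/8]
See: 369/40
Do: negate[]
See: -369/40


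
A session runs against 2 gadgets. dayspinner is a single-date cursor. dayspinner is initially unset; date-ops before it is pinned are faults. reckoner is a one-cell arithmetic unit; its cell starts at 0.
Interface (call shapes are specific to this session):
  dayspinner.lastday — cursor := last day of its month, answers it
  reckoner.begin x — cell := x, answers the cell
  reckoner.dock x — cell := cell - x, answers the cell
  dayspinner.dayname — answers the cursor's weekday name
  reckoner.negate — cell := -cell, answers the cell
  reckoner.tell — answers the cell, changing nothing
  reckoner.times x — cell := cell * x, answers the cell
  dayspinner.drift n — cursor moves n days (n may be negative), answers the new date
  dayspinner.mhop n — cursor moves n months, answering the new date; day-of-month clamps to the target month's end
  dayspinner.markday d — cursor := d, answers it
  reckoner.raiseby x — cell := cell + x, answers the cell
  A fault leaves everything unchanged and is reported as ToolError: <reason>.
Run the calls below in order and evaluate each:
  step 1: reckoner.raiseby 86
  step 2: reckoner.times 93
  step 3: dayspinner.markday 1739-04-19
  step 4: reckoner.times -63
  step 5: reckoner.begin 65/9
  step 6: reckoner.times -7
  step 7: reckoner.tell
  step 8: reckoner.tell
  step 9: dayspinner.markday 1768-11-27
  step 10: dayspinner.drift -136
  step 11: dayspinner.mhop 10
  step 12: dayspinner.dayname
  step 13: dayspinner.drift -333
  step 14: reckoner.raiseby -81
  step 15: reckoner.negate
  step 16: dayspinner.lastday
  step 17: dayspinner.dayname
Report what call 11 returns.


~$ reckoner.raiseby 86
= 86
~$ reckoner.times 93
= 7998
~$ dayspinner.markday 1739-04-19
= 1739-04-19
~$ reckoner.times -63
= -503874
~$ reckoner.begin 65/9
= 65/9
~$ reckoner.times -7
= -455/9
~$ reckoner.tell
= -455/9
~$ reckoner.tell
= -455/9
~$ dayspinner.markday 1768-11-27
= 1768-11-27
~$ dayspinner.drift -136
= 1768-07-14
~$ dayspinner.mhop 10
= 1769-05-14
~$ dayspinner.dayname
= Sunday
~$ dayspinner.drift -333
= 1768-06-15
~$ reckoner.raiseby -81
= -1184/9
~$ reckoner.negate
= 1184/9
~$ dayspinner.lastday
= 1768-06-30
~$ dayspinner.dayname
= Thursday

Answer: 1769-05-14


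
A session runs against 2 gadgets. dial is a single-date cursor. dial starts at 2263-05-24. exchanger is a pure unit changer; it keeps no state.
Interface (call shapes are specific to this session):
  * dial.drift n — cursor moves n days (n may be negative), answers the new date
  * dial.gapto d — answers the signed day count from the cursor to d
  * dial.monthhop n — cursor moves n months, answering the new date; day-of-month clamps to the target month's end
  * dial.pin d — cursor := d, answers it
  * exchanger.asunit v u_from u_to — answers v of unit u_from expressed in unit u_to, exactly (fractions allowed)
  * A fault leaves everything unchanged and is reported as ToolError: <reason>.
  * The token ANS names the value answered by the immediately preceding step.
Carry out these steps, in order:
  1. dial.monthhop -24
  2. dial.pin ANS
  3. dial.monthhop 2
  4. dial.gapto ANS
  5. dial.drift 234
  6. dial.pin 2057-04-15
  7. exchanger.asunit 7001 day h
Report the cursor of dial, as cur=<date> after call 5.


Answer: cur=2262-03-15

Derivation:
CALL dial.monthhop[n=-24]
RET  2261-05-24
CALL dial.pin[d=ANS]
RET  2261-05-24
CALL dial.monthhop[n=2]
RET  2261-07-24
CALL dial.gapto[d=ANS]
RET  0
CALL dial.drift[n=234]
RET  2262-03-15
CALL dial.pin[d=2057-04-15]
RET  2057-04-15
CALL exchanger.asunit[v=7001; u_from=day; u_to=h]
RET  168024


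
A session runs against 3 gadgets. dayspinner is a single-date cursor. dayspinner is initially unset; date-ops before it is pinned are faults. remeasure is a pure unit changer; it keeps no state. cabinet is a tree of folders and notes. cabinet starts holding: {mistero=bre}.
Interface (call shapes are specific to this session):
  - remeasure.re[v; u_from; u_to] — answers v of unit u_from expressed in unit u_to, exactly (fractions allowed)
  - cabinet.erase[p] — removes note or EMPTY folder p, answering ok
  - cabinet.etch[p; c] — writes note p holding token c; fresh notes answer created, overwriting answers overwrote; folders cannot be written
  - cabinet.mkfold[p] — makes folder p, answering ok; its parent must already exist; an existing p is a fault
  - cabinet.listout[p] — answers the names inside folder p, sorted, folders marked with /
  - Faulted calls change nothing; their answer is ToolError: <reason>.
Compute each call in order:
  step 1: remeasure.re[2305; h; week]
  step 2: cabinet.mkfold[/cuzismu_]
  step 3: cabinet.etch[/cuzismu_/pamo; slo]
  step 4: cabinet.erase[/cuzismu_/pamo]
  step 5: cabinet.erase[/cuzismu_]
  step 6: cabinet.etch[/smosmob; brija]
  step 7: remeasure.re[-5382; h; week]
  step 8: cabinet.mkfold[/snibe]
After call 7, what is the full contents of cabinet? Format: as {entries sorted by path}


-> remeasure.re(2305, h, week)
<- 2305/168
-> cabinet.mkfold(/cuzismu_)
<- ok
-> cabinet.etch(/cuzismu_/pamo, slo)
<- created
-> cabinet.erase(/cuzismu_/pamo)
<- ok
-> cabinet.erase(/cuzismu_)
<- ok
-> cabinet.etch(/smosmob, brija)
<- created
-> remeasure.re(-5382, h, week)
<- -897/28
-> cabinet.mkfold(/snibe)
<- ok

Answer: {mistero=bre, smosmob=brija}


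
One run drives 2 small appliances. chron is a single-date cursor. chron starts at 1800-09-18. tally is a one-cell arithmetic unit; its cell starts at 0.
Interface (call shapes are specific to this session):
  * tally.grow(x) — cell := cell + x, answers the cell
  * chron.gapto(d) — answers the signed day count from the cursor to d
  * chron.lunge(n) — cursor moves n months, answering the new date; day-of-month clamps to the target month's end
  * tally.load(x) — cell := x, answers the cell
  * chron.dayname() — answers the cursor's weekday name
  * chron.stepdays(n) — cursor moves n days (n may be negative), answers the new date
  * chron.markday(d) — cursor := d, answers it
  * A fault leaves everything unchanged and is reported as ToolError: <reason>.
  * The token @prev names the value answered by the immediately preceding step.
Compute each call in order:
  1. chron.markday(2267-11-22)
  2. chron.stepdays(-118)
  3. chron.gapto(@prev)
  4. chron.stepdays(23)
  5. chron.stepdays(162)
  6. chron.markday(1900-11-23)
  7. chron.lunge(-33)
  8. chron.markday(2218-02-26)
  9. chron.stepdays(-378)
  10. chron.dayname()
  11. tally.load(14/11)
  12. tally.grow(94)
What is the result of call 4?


~$ chron.markday d=2267-11-22
= 2267-11-22
~$ chron.stepdays n=-118
= 2267-07-27
~$ chron.gapto d=@prev
= 0
~$ chron.stepdays n=23
= 2267-08-19
~$ chron.stepdays n=162
= 2268-01-28
~$ chron.markday d=1900-11-23
= 1900-11-23
~$ chron.lunge n=-33
= 1898-02-23
~$ chron.markday d=2218-02-26
= 2218-02-26
~$ chron.stepdays n=-378
= 2217-02-13
~$ chron.dayname
= Thursday
~$ tally.load x=14/11
= 14/11
~$ tally.grow x=94
= 1048/11

Answer: 2267-08-19
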